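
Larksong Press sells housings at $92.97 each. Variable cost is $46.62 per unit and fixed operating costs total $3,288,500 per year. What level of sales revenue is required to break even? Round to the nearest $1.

$6,596,156

Contribution margin per unit = $92.97 − $46.62 = $46.35, a CM ratio of $46.35 ÷ $92.97 = 0.4985.
Break-even revenue = fixed costs × price ÷ CM = $3,288,500 × $92.97 ÷ $46.35 = $6,596,156.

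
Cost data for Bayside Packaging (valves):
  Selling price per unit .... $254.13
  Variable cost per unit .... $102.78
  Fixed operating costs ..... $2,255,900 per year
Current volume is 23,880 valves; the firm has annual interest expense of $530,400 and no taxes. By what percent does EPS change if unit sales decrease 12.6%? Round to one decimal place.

Total contribution margin = 23,880 × $151.35 = $3,614,238.00.
Operating income = contribution − fixed costs = $3,614,238.00 − $2,255,900 = $1,358,338.00.
Interest = $530,400.00, so EBIT − I = $827,938.00.
DCL = total CM / (EBIT − I) = $3,614,238.00 / $827,938.00 = 4.3653.
EPS therefore changes by 4.3653 × (-12.6%) = -55.0%.

-55.0%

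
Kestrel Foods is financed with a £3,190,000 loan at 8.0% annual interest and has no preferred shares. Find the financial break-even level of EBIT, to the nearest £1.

£255,200

Annual interest = 8.0% × £3,190,000 = £255,200.00.
With no preferred dividends, EPS = 0 when EBIT exactly covers interest, so the financial break-even EBIT is £255,200.00.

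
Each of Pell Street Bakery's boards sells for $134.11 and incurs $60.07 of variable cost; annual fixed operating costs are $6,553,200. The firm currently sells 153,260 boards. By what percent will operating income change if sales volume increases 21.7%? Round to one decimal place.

+51.4%

Total contribution margin = 153,260 × $74.04 = $11,347,370.40.
EBIT = $11,347,370.40 − $6,553,200 = $4,794,170.40.
DOL = contribution ÷ EBIT = $11,347,370.40 ÷ $4,794,170.40 = 2.3669.
Operating income changes by 2.3669 × +21.7% = +51.4%.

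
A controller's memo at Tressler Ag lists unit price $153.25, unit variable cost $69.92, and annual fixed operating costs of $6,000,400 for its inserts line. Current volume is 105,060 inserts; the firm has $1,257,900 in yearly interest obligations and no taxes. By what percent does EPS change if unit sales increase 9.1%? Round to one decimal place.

At 105,060 units, contribution = 105,060 × $83.33 = $8,754,649.80.
Operating income = contribution − fixed costs = $8,754,649.80 − $6,000,400 = $2,754,249.80.
Interest = $1,257,900.00, so EBIT − I = $1,496,349.80.
DCL = total CM / (EBIT − I) = $8,754,649.80 / $1,496,349.80 = 5.8507.
EPS therefore changes by 5.8507 × (+9.1%) = +53.2%.

+53.2%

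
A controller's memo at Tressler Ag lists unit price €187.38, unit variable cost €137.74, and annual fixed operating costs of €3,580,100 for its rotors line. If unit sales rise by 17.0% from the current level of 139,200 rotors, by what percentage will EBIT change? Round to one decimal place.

+35.3%

Contribution at this volume is 139,200 × €49.64 = €6,909,888.00.
Operating income = contribution − fixed costs = €6,909,888.00 − €3,580,100 = €3,329,788.00.
DOL = contribution ÷ EBIT = €6,909,888.00 ÷ €3,329,788.00 = 2.0752.
%ΔEBIT = DOL × %ΔSales = 2.0752 × +17.0% = +35.3%.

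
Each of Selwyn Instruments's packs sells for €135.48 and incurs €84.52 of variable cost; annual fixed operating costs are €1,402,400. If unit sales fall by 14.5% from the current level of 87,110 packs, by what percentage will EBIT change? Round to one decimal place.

Contribution at this volume is 87,110 × €50.96 = €4,439,125.60.
EBIT = €4,439,125.60 − €1,402,400 = €3,036,725.60.
Degree of operating leverage = €4,439,125.60 / €3,036,725.60 = 1.4618.
So EBIT moves 1.4618 × (-14.5%) = -21.2%.

-21.2%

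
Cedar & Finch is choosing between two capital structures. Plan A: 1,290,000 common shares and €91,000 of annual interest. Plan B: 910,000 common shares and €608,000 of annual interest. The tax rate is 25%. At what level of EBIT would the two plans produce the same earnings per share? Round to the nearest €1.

€1,846,079

Set EPS_A = EPS_B: (EBIT − €91,000)(1 − 0.25) ÷ 1,290,000 = (EBIT − €608,000)(1 − 0.25) ÷ 910,000.
The (1 − t) factor cancels: (EBIT − 91,000) × 910,000 = (EBIT − 608,000) × 1,290,000.
EBIT × (1,290,000 − 910,000) = 608,000 × 1,290,000 − 91,000 × 910,000 = 701,510,000,000, so EBIT = 701,510,000,000 ÷ 380,000 = 1,846,078.95.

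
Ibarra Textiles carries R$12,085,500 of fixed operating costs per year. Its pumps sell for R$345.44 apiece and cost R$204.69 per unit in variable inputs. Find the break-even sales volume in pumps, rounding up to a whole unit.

Unit CM = price − variable cost = R$345.44 − R$204.69 = R$140.75.
Break-even Q = R$12,085,500 / R$140.75 = 85,865.01 → 85,866 pumps.

85,866 pumps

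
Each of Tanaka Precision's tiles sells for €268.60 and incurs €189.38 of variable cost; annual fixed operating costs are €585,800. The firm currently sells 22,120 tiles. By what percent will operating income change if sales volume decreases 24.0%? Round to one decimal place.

Total contribution margin = 22,120 × €79.22 = €1,752,346.40.
EBIT = €1,752,346.40 − €585,800 = €1,166,546.40.
Degree of operating leverage = €1,752,346.40 / €1,166,546.40 = 1.5022.
%ΔEBIT = DOL × %ΔSales = 1.5022 × -24.0% = -36.1%.

-36.1%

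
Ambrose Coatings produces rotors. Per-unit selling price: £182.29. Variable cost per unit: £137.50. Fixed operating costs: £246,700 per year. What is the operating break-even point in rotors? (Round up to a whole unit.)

5,508 rotors

Unit CM = price − variable cost = £182.29 − £137.50 = £44.79.
Units to break even: £246,700 ÷ £44.79 = 5,507.93, rounded up to 5,508.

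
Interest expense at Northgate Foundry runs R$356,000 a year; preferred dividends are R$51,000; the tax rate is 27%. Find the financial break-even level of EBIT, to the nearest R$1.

R$425,863

Grossing the preferred dividend up to pre-tax terms: R$51,000 / (1 − 0.27) = R$69,863.01.
Financial break-even EBIT = interest + D_p ÷ (1 − t) = R$356,000 + R$69,863.01 = R$425,863.01.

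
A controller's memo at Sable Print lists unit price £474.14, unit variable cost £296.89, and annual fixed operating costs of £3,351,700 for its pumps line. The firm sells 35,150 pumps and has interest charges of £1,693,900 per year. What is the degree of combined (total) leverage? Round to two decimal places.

5.26

At 35,150 units, contribution = 35,150 × £177.25 = £6,230,337.50.
Operating income = contribution − fixed costs = £6,230,337.50 − £3,351,700 = £2,878,637.50. Interest = £1,693,900.00.
DOL = £6,230,337.50 ÷ £2,878,637.50 = 2.1643; DFL = £2,878,637.50 ÷ £1,184,737.50 = 2.4298.
Combined leverage = 2.1643 × 2.4298 = 5.2588.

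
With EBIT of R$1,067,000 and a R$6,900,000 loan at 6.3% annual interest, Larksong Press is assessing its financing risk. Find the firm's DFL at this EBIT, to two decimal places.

Interest = R$434,700.00.
DFL = EBIT ÷ (EBIT − I) = R$1,067,000 ÷ (R$1,067,000 − R$434,700.00) = R$1,067,000 ÷ R$632,300.00 = 1.6875.

1.69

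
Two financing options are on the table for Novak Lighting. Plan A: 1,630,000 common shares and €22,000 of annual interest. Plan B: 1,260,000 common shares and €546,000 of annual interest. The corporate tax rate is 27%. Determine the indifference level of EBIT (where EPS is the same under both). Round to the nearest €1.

Set EPS_A = EPS_B: (EBIT − €22,000)(1 − 0.27) ÷ 1,630,000 = (EBIT − €546,000)(1 − 0.27) ÷ 1,260,000.
The (1 − t) factor cancels: (EBIT − 22,000) × 1,260,000 = (EBIT − 546,000) × 1,630,000.
EBIT × (1,630,000 − 1,260,000) = 546,000 × 1,630,000 − 22,000 × 1,260,000 = 862,260,000,000, so EBIT = 862,260,000,000 ÷ 370,000 = 2,330,432.43.

€2,330,432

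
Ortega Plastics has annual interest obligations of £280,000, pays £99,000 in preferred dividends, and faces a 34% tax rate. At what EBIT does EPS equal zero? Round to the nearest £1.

£430,000

Grossing the preferred dividend up to pre-tax terms: £99,000 / (1 − 0.34) = £150,000.00.
Financial break-even EBIT = interest + D_p ÷ (1 − t) = £280,000 + £150,000.00 = £430,000.00.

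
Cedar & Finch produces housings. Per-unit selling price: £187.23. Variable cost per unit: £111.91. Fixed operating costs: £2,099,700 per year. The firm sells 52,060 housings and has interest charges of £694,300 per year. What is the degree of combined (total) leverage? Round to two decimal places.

3.48

Contribution at this volume is 52,060 × £75.32 = £3,921,159.20.
Subtracting fixed costs: EBIT = £3,921,159.20 − £2,099,700 = £1,821,459.20. Interest = £694,300.00, so EBIT − I = £1,127,159.20.
Degree of total leverage = total CM / (EBIT − interest) = £3,921,159.20 / £1,127,159.20 = 3.4788.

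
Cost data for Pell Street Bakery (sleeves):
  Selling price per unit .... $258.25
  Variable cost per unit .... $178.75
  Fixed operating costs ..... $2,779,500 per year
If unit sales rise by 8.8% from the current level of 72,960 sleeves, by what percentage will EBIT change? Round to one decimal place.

+16.9%

Total contribution margin = 72,960 × $79.50 = $5,800,320.00.
Operating income = contribution − fixed costs = $5,800,320.00 − $2,779,500 = $3,020,820.00.
DOL = contribution ÷ EBIT = $5,800,320.00 ÷ $3,020,820.00 = 1.9201.
Operating income changes by 1.9201 × +8.8% = +16.9%.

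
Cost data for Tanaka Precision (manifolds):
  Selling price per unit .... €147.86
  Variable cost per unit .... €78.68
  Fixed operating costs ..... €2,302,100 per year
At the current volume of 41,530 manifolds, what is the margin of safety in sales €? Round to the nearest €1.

€1,220,295

Contribution margin per unit = €147.86 − €78.68 = €69.18. Break-even units = €2,302,100 ÷ €69.18 = 33,276.96; break-even revenue = 33,276.96 × €147.86 = €4,920,331.11.
Actual sales revenue = 41,530 × €147.86 = €6,140,625.80.
Margin of safety = €6,140,625.80 − €4,920,331.11 = €1,220,295.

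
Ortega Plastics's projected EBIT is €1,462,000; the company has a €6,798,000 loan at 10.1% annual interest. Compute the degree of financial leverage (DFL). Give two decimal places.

Annual interest charges come to €686,598.00.
Degree of financial leverage = EBIT / (EBIT − interest) = €1,462,000 / €775,402.00 = 1.8855.

1.89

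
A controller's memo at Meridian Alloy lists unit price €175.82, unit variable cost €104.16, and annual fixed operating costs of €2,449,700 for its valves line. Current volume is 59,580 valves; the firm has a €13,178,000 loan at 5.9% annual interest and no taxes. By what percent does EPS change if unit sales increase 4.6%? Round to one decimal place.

Contribution at this volume is 59,580 × €71.66 = €4,269,502.80.
Subtracting fixed costs: EBIT = €4,269,502.80 − €2,449,700 = €1,819,802.80.
Interest = €777,502.00, so EBIT − I = €1,042,300.80.
DCL = total CM / (EBIT − I) = €4,269,502.80 / €1,042,300.80 = 4.0962.
EPS therefore changes by 4.0962 × (+4.6%) = +18.8%.

+18.8%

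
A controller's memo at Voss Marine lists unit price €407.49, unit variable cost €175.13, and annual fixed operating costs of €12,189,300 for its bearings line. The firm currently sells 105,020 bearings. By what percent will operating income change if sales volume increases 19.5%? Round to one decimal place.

+39.0%

Contribution at this volume is 105,020 × €232.36 = €24,402,447.20.
EBIT = €24,402,447.20 − €12,189,300 = €12,213,147.20.
So DOL = total CM / EBIT = €24,402,447.20 / €12,213,147.20 = 1.9980.
%ΔEBIT = DOL × %ΔSales = 1.9980 × +19.5% = +39.0%.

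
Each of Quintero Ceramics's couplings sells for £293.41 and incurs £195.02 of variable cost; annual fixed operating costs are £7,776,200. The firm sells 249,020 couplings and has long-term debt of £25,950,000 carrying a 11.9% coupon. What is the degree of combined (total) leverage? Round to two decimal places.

At 249,020 units, contribution = 249,020 × £98.39 = £24,501,077.80.
Operating income = contribution − fixed costs = £24,501,077.80 − £7,776,200 = £16,724,877.80. Interest = £3,088,050.00.
DOL = £24,501,077.80 ÷ £16,724,877.80 = 1.4649; DFL = £16,724,877.80 ÷ £13,636,827.80 = 1.2264.
Combined leverage = 1.4649 × 1.2264 = 1.7966.

1.80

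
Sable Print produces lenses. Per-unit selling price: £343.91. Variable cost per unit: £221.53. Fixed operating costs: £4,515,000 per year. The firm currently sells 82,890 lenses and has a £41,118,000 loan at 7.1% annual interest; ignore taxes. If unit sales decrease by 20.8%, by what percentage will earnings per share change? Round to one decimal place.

-77.9%

Contribution at this volume is 82,890 × £122.38 = £10,144,078.20.
EBIT = £10,144,078.20 − £4,515,000 = £5,629,078.20.
Interest = £2,919,378.00, so EBIT − I = £2,709,700.20.
DCL = total CM / (EBIT − I) = £10,144,078.20 / £2,709,700.20 = 3.7436.
EPS therefore changes by 3.7436 × (-20.8%) = -77.9%.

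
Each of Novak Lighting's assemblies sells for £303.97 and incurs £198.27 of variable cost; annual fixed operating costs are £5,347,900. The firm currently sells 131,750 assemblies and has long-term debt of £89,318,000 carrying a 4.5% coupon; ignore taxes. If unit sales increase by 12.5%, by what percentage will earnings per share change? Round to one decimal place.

+38.2%

Contribution at this volume is 131,750 × £105.70 = £13,925,975.00.
EBIT = £13,925,975.00 − £5,347,900 = £8,578,075.00.
Interest = £4,019,310.00, so EBIT − I = £4,558,765.00.
DCL = total CM / (EBIT − I) = £13,925,975.00 / £4,558,765.00 = 3.0548.
%ΔEPS = DCL × %ΔSales = 3.0548 × +12.5% = +38.2%.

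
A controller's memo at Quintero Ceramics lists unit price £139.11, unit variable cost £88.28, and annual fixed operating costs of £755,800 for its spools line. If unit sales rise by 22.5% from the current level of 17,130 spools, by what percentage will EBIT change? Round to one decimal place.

At 17,130 units, contribution = 17,130 × £50.83 = £870,717.90.
Operating income = contribution − fixed costs = £870,717.90 − £755,800 = £114,917.90.
So DOL = total CM / EBIT = £870,717.90 / £114,917.90 = 7.5769.
Operating income changes by 7.5769 × +22.5% = +170.5%.

+170.5%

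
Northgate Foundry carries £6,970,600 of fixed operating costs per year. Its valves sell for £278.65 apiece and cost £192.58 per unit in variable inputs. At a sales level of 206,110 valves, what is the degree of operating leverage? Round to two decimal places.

1.65

At 206,110 units, contribution = 206,110 × £86.07 = £17,739,887.70.
EBIT = £17,739,887.70 − £6,970,600 = £10,769,287.70.
DOL = contribution ÷ EBIT = £17,739,887.70 ÷ £10,769,287.70 = 1.6473.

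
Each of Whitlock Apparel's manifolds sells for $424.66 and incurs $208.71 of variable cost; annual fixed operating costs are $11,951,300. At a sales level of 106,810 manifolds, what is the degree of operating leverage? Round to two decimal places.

Total contribution margin = 106,810 × $215.95 = $23,065,619.50.
Subtracting fixed costs: EBIT = $23,065,619.50 − $11,951,300 = $11,114,319.50.
DOL = contribution ÷ EBIT = $23,065,619.50 ÷ $11,114,319.50 = 2.0753.

2.08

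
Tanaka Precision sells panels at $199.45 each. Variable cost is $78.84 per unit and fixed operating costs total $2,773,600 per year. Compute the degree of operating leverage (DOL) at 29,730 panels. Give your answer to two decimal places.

4.42

Contribution at this volume is 29,730 × $120.61 = $3,585,735.30.
Subtracting fixed costs: EBIT = $3,585,735.30 − $2,773,600 = $812,135.30.
So DOL = total CM / EBIT = $3,585,735.30 / $812,135.30 = 4.4152.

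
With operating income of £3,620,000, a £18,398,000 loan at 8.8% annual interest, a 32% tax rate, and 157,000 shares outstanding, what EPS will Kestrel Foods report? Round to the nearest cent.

Pre-tax income = £3,620,000 − £1,619,024.00 = £2,000,976.00.
After tax at 32%: net income = £2,000,976.00 × 0.68 = £1,360,663.68.
Per share: £1,360,663.68 / 157,000 shares = £8.67.

£8.67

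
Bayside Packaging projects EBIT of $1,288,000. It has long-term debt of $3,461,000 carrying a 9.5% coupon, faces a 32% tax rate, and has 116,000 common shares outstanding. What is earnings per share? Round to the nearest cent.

Interest = $328,795.00, so EBT = $1,288,000 − $328,795.00 = $959,205.00.
After tax at 32%: net income = $959,205.00 × 0.68 = $652,259.40.
Per share: $652,259.40 / 116,000 shares = $5.62.

$5.62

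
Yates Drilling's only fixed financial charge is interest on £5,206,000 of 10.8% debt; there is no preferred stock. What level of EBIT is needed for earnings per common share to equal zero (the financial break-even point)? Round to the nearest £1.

Annual interest = 10.8% × £5,206,000 = £562,248.00.
With no preferred dividends, EPS = 0 when EBIT exactly covers interest, so the financial break-even EBIT is £562,248.00.

£562,248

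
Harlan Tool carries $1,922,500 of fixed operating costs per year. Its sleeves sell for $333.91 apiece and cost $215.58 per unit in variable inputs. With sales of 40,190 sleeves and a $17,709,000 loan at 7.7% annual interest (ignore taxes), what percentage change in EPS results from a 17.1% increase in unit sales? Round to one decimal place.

+55.3%

Contribution at this volume is 40,190 × $118.33 = $4,755,682.70.
EBIT = $4,755,682.70 − $1,922,500 = $2,833,182.70.
After interest of $1,363,593.00, pre-tax earnings = $1,469,589.70.
DCL = total CM / (EBIT − I) = $4,755,682.70 / $1,469,589.70 = 3.2361.
%ΔEPS = DCL × %ΔSales = 3.2361 × +17.1% = +55.3%.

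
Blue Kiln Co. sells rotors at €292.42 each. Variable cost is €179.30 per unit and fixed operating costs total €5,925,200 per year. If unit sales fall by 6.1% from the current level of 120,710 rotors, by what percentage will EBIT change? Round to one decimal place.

Contribution at this volume is 120,710 × €113.12 = €13,654,715.20.
Operating income = contribution − fixed costs = €13,654,715.20 − €5,925,200 = €7,729,515.20.
Degree of operating leverage = €13,654,715.20 / €7,729,515.20 = 1.7666.
So EBIT moves 1.7666 × (-6.1%) = -10.8%.

-10.8%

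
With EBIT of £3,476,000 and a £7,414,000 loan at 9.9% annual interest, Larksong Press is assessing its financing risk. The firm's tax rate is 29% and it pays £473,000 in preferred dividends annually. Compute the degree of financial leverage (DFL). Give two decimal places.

Interest = £733,986.00.
Pre-tax preferred-dividend burden = £473,000 ÷ (1 − 0.29) = £666,197.18.
DFL = EBIT ÷ [EBIT − I − D_p/(1−t)] = £3,476,000 ÷ [£3,476,000 − £733,986.00 − £666,197.18] = £3,476,000 ÷ £2,075,816.82 = 1.6745.

1.67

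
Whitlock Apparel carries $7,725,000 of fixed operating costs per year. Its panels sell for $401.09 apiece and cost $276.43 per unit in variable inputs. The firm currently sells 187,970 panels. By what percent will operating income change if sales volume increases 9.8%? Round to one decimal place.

At 187,970 units, contribution = 187,970 × $124.66 = $23,432,340.20.
Operating income = contribution − fixed costs = $23,432,340.20 − $7,725,000 = $15,707,340.20.
So DOL = total CM / EBIT = $23,432,340.20 / $15,707,340.20 = 1.4918.
Operating income changes by 1.4918 × +9.8% = +14.6%.

+14.6%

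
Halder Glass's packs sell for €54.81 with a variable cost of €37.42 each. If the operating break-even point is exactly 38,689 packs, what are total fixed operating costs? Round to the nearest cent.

€672,801.71

Contribution margin per unit = €54.81 − €37.42 = €17.39.
Since BE = FC / CM, FC = 38,689 × €17.39 = €672,801.71.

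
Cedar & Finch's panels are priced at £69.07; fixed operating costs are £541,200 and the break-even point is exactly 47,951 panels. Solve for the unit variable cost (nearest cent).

£57.78

Contribution per unit must be FC / Q = £541,200 / 47,951 = £11.2865.
Variable cost per unit = £69.07 − £11.2865 = £57.78.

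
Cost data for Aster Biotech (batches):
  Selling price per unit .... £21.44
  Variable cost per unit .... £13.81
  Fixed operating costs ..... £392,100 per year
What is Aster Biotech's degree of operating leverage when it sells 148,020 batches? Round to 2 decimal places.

Contribution at this volume is 148,020 × £7.63 = £1,129,392.60.
EBIT = £1,129,392.60 − £392,100 = £737,292.60.
So DOL = total CM / EBIT = £1,129,392.60 / £737,292.60 = 1.5318.

1.53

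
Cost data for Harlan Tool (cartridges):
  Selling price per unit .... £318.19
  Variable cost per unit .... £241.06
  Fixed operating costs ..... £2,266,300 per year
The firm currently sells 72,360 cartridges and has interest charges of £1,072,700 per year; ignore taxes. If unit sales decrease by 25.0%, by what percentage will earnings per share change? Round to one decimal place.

Total contribution margin = 72,360 × £77.13 = £5,581,126.80.
Subtracting fixed costs: EBIT = £5,581,126.80 − £2,266,300 = £3,314,826.80.
Interest = £1,072,700.00, so EBIT − I = £2,242,126.80.
DCL = total CM / (EBIT − I) = £5,581,126.80 / £2,242,126.80 = 2.4892.
EPS therefore changes by 2.4892 × (-25.0%) = -62.2%.

-62.2%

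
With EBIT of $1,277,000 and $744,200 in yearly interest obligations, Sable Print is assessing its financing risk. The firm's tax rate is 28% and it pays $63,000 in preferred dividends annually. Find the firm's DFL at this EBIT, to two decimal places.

2.87

Annual interest charges come to $744,200.00.
Pre-tax preferred-dividend burden = $63,000 ÷ (1 − 0.28) = $87,500.00.
DFL = EBIT ÷ [EBIT − I − D_p/(1−t)] = $1,277,000 ÷ [$1,277,000 − $744,200.00 − $87,500.00] = $1,277,000 ÷ $445,300.00 = 2.8677.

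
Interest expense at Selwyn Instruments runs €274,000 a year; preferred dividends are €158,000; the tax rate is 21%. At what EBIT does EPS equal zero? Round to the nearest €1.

Grossing the preferred dividend up to pre-tax terms: €158,000 / (1 − 0.21) = €200,000.00.
Financial break-even EBIT = interest + D_p ÷ (1 − t) = €274,000 + €200,000.00 = €474,000.00.

€474,000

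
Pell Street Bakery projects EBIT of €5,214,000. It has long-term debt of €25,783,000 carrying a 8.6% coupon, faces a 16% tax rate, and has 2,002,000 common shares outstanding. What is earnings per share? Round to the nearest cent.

Interest = €2,217,338.00, so EBT = €5,214,000 − €2,217,338.00 = €2,996,662.00.
After tax at 16%: net income = €2,996,662.00 × 0.84 = €2,517,196.08.
Per share: €2,517,196.08 / 2,002,000 shares = €1.26.

€1.26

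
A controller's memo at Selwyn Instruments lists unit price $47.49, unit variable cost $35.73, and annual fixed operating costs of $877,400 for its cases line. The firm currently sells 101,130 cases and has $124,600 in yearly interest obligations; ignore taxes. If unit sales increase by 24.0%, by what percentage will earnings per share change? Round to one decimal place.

+152.4%

Contribution at this volume is 101,130 × $11.76 = $1,189,288.80.
EBIT = $1,189,288.80 − $877,400 = $311,888.80.
Interest = $124,600.00, so EBIT − I = $187,288.80.
Degree of combined leverage = contribution ÷ (EBIT − I) = $1,189,288.80 ÷ $187,288.80 = 6.3500.
%ΔEPS = DCL × %ΔSales = 6.3500 × +24.0% = +152.4%.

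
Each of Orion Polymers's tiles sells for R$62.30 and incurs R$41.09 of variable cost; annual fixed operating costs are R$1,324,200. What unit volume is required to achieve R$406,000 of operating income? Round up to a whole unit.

81,575 tiles

Each unit contributes R$62.30 − R$41.09 = R$21.21.
Required volume = (fixed costs + target profit) ÷ CM = (R$1,324,200 + R$406,000) ÷ R$21.21 = 81,574.73, so 81,575 tiles.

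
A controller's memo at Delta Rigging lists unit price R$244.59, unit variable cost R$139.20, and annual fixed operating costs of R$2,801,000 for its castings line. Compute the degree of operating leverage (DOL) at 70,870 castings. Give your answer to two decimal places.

1.60

Total contribution margin = 70,870 × R$105.39 = R$7,468,989.30.
Subtracting fixed costs: EBIT = R$7,468,989.30 − R$2,801,000 = R$4,667,989.30.
DOL = contribution ÷ EBIT = R$7,468,989.30 ÷ R$4,667,989.30 = 1.6000.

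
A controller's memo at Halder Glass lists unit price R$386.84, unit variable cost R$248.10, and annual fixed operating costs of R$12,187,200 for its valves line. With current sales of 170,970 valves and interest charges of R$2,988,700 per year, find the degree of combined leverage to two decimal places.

Contribution at this volume is 170,970 × R$138.74 = R$23,720,377.80.
Operating income = contribution − fixed costs = R$23,720,377.80 − R$12,187,200 = R$11,533,177.80. Interest = R$2,988,700.00, so EBIT − I = R$8,544,477.80.
Degree of total leverage = total CM / (EBIT − interest) = R$23,720,377.80 / R$8,544,477.80 = 2.7761.

2.78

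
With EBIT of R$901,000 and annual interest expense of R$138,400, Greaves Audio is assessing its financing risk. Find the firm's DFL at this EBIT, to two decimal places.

Interest = R$138,400.00.
Degree of financial leverage = EBIT / (EBIT − interest) = R$901,000 / R$762,600.00 = 1.1815.

1.18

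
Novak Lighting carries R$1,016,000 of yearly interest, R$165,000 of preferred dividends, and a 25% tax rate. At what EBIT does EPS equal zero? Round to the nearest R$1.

R$1,236,000

Grossing the preferred dividend up to pre-tax terms: R$165,000 / (1 − 0.25) = R$220,000.00.
Financial break-even EBIT = interest + D_p ÷ (1 − t) = R$1,016,000 + R$220,000.00 = R$1,236,000.00.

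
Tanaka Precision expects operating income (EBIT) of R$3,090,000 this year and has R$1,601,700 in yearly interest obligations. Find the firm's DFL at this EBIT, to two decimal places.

2.08

Interest = R$1,601,700.00.
DFL = EBIT ÷ (EBIT − I) = R$3,090,000 ÷ (R$3,090,000 − R$1,601,700.00) = R$3,090,000 ÷ R$1,488,300.00 = 2.0762.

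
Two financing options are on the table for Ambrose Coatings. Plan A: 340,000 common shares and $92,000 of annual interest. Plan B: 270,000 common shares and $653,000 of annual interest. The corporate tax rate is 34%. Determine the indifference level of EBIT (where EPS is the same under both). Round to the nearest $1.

Set EPS_A = EPS_B: (EBIT − $92,000)(1 − 0.34) ÷ 340,000 = (EBIT − $653,000)(1 − 0.34) ÷ 270,000.
Cancelling (1 − t) and cross-multiplying: 270,000·(EBIT − 92,000) = 340,000·(EBIT − 653,000).
Solving, EBIT = (653,000·340,000 − 92,000·270,000) / (340,000 − 270,000) = 197,180,000,000 / 70,000 = 2,816,857.14.

$2,816,857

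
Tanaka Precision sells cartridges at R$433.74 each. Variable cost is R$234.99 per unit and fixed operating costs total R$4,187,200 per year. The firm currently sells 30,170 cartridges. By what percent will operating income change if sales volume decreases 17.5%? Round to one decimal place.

-58.0%

Total contribution margin = 30,170 × R$198.75 = R$5,996,287.50.
Operating income = contribution − fixed costs = R$5,996,287.50 − R$4,187,200 = R$1,809,087.50.
DOL = contribution ÷ EBIT = R$5,996,287.50 ÷ R$1,809,087.50 = 3.3145.
Operating income changes by 3.3145 × -17.5% = -58.0%.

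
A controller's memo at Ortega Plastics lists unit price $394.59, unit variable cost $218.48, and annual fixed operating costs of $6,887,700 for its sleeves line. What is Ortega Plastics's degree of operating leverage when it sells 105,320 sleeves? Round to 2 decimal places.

1.59

Total contribution margin = 105,320 × $176.11 = $18,547,905.20.
EBIT = $18,547,905.20 − $6,887,700 = $11,660,205.20.
Degree of operating leverage = $18,547,905.20 / $11,660,205.20 = 1.5907.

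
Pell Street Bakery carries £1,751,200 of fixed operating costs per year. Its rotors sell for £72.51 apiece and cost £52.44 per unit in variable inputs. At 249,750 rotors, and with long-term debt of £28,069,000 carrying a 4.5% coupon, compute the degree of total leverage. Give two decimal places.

Contribution at this volume is 249,750 × £20.07 = £5,012,482.50.
EBIT = £5,012,482.50 − £1,751,200 = £3,261,282.50. Interest = £1,263,105.00.
DOL = £5,012,482.50 ÷ £3,261,282.50 = 1.5370; DFL = £3,261,282.50 ÷ £1,998,177.50 = 1.6321.
DCL = DOL × DFL = 1.5370 × 1.6321 = 2.5085.

2.51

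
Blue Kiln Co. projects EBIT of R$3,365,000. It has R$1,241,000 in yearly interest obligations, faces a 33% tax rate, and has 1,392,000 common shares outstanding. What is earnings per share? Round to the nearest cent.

Pre-tax income = R$3,365,000 − R$1,241,000.00 = R$2,124,000.00.
After tax at 33%: net income = R$2,124,000.00 × 0.67 = R$1,423,080.00.
Per share: R$1,423,080.00 / 1,392,000 shares = R$1.02.

R$1.02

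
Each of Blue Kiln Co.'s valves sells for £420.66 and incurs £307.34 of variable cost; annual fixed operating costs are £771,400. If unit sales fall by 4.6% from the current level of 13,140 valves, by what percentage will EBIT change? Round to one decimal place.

-9.5%

At 13,140 units, contribution = 13,140 × £113.32 = £1,489,024.80.
EBIT = £1,489,024.80 − £771,400 = £717,624.80.
Degree of operating leverage = £1,489,024.80 / £717,624.80 = 2.0749.
Operating income changes by 2.0749 × -4.6% = -9.5%.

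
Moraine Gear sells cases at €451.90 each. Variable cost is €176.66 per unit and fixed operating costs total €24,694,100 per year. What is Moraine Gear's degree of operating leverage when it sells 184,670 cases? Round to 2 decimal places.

Total contribution margin = 184,670 × €275.24 = €50,828,570.80.
Operating income = contribution − fixed costs = €50,828,570.80 − €24,694,100 = €26,134,470.80.
DOL = contribution ÷ EBIT = €50,828,570.80 ÷ €26,134,470.80 = 1.9449.

1.94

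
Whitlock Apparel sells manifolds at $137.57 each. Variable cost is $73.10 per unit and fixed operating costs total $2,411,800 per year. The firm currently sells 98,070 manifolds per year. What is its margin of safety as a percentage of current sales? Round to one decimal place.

61.9%

Unit CM = price − variable cost = $137.57 − $73.10 = $64.47. Break-even units = $2,411,800 ÷ $64.47 = 37,409.65; break-even revenue = 37,409.65 × $137.57 = $5,146,445.26.
Current sales = 98,070 × $137.57 = $13,491,489.90.
Margin of safety = ($13,491,489.90 − $5,146,445.26) ÷ $13,491,489.90 = 61.9%.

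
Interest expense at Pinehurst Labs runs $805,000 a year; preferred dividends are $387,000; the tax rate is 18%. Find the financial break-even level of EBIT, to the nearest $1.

$1,276,951

Grossing the preferred dividend up to pre-tax terms: $387,000 / (1 − 0.18) = $471,951.22.
EPS = 0 when EBIT covers interest plus the pre-tax preferred burden: $805,000 + $471,951.22 = $1,276,951.22.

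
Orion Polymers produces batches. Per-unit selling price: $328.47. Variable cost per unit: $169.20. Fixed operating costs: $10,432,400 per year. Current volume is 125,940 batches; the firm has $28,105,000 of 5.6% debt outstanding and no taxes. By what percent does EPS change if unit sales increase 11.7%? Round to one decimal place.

Total contribution margin = 125,940 × $159.27 = $20,058,463.80.
Subtracting fixed costs: EBIT = $20,058,463.80 − $10,432,400 = $9,626,063.80.
After interest of $1,573,880.00, pre-tax earnings = $8,052,183.80.
DCL = total CM / (EBIT − I) = $20,058,463.80 / $8,052,183.80 = 2.4911.
%ΔEPS = DCL × %ΔSales = 2.4911 × +11.7% = +29.1%.

+29.1%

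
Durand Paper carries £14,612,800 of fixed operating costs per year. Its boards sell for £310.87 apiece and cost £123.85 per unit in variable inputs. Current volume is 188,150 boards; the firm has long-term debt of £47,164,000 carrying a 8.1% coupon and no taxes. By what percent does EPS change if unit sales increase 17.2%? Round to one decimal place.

At 188,150 units, contribution = 188,150 × £187.02 = £35,187,813.00.
Subtracting fixed costs: EBIT = £35,187,813.00 − £14,612,800 = £20,575,013.00.
Interest = £3,820,284.00, so EBIT − I = £16,754,729.00.
Degree of combined leverage = contribution ÷ (EBIT − I) = £35,187,813.00 ÷ £16,754,729.00 = 2.1002.
%ΔEPS = DCL × %ΔSales = 2.1002 × +17.2% = +36.1%.

+36.1%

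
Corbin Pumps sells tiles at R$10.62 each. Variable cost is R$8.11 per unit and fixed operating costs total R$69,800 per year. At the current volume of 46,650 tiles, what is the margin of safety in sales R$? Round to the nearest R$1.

Unit CM = price − variable cost = R$10.62 − R$8.11 = R$2.51. Break-even units = R$69,800 ÷ R$2.51 = 27,808.76; break-even revenue = 27,808.76 × R$10.62 = R$295,329.08.
Actual sales revenue = 46,650 × R$10.62 = R$495,423.00.
Margin of safety = R$495,423.00 − R$295,329.08 = R$200,094.

R$200,094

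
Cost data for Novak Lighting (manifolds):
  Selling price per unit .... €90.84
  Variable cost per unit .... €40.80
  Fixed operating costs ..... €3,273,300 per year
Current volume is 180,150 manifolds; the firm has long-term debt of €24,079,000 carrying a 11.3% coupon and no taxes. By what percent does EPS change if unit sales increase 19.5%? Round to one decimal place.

+58.2%

At 180,150 units, contribution = 180,150 × €50.04 = €9,014,706.00.
EBIT = €9,014,706.00 − €3,273,300 = €5,741,406.00.
Interest = €2,720,927.00, so EBIT − I = €3,020,479.00.
Degree of combined leverage = contribution ÷ (EBIT − I) = €9,014,706.00 ÷ €3,020,479.00 = 2.9845.
EPS therefore changes by 2.9845 × (+19.5%) = +58.2%.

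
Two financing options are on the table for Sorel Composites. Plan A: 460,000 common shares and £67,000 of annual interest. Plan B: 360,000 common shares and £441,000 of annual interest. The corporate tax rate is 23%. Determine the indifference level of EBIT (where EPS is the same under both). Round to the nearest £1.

Set EPS_A = EPS_B: (EBIT − £67,000)(1 − 0.23) ÷ 460,000 = (EBIT − £441,000)(1 − 0.23) ÷ 360,000.
Cancelling (1 − t) and cross-multiplying: 360,000·(EBIT − 67,000) = 460,000·(EBIT − 441,000).
EBIT × (460,000 − 360,000) = 441,000 × 460,000 − 67,000 × 360,000 = 178,740,000,000, so EBIT = 178,740,000,000 ÷ 100,000 = 1,787,400.00.

£1,787,400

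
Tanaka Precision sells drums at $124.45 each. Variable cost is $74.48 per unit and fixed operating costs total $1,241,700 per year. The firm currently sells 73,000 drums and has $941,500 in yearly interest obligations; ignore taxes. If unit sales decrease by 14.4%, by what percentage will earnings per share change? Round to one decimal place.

Total contribution margin = 73,000 × $49.97 = $3,647,810.00.
Subtracting fixed costs: EBIT = $3,647,810.00 − $1,241,700 = $2,406,110.00.
Interest = $941,500.00, so EBIT − I = $1,464,610.00.
DCL = total CM / (EBIT − I) = $3,647,810.00 / $1,464,610.00 = 2.4906.
EPS therefore changes by 2.4906 × (-14.4%) = -35.9%.

-35.9%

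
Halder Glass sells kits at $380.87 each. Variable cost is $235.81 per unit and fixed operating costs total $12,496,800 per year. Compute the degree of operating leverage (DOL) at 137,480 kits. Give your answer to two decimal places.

Contribution at this volume is 137,480 × $145.06 = $19,942,848.80.
Subtracting fixed costs: EBIT = $19,942,848.80 − $12,496,800 = $7,446,048.80.
Degree of operating leverage = $19,942,848.80 / $7,446,048.80 = 2.6783.

2.68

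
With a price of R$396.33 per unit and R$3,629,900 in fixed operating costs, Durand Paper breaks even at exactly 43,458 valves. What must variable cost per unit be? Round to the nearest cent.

R$312.80

Contribution per unit must be FC / Q = R$3,629,900 / 43,458 = R$83.5266.
Variable cost per unit = R$396.33 − R$83.5266 = R$312.80.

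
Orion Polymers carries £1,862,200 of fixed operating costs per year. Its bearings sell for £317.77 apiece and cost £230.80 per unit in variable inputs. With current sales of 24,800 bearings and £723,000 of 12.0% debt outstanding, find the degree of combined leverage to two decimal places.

Total contribution margin = 24,800 × £86.97 = £2,156,856.00.
Operating income = contribution − fixed costs = £2,156,856.00 − £1,862,200 = £294,656.00. Interest = £86,760.00, so EBIT − I = £207,896.00.
Degree of total leverage = total CM / (EBIT − interest) = £2,156,856.00 / £207,896.00 = 10.3747.

10.37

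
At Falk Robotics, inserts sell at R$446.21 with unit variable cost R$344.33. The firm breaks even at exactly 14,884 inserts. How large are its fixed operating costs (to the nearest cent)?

Unit CM = price − variable cost = R$446.21 − R$344.33 = R$101.88.
Since BE = FC / CM, FC = 14,884 × R$101.88 = R$1,516,381.92.

R$1,516,381.92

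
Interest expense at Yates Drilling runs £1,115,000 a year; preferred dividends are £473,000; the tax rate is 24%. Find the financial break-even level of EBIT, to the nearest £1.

Preferred dividends are paid after tax, so their pre-tax equivalent is £473,000 ÷ (1 − 0.24) = £622,368.42.
Financial break-even EBIT = interest + D_p ÷ (1 − t) = £1,115,000 + £622,368.42 = £1,737,368.42.

£1,737,368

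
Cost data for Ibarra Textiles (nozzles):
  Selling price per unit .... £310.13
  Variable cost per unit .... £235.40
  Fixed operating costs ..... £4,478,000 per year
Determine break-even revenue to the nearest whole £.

CM per unit = £310.13 − £235.40 = £74.73; CM ratio = £74.73 / £310.13 = 0.2410.
Break-even sales = FC ÷ CM ratio = £4,478,000 × £310.13 / £74.73 = £18,583,730.

£18,583,730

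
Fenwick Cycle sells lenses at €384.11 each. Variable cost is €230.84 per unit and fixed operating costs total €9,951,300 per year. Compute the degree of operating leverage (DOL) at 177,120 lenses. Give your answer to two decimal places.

1.58

At 177,120 units, contribution = 177,120 × €153.27 = €27,147,182.40.
Subtracting fixed costs: EBIT = €27,147,182.40 − €9,951,300 = €17,195,882.40.
Degree of operating leverage = €27,147,182.40 / €17,195,882.40 = 1.5787.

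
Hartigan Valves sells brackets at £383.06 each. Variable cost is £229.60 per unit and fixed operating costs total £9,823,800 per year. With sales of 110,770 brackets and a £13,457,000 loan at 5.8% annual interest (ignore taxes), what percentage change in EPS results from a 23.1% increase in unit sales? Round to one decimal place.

Contribution at this volume is 110,770 × £153.46 = £16,998,764.20.
EBIT = £16,998,764.20 − £9,823,800 = £7,174,964.20.
After interest of £780,506.00, pre-tax earnings = £6,394,458.20.
Degree of combined leverage = contribution ÷ (EBIT − I) = £16,998,764.20 ÷ £6,394,458.20 = 2.6584.
%ΔEPS = DCL × %ΔSales = 2.6584 × +23.1% = +61.4%.

+61.4%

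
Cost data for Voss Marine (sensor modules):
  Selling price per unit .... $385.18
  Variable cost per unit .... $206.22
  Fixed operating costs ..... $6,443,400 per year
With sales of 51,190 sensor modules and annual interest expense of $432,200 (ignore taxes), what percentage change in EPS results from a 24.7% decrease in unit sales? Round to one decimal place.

-99.0%

Total contribution margin = 51,190 × $178.96 = $9,160,962.40.
Subtracting fixed costs: EBIT = $9,160,962.40 − $6,443,400 = $2,717,562.40.
Interest = $432,200.00, so EBIT − I = $2,285,362.40.
Degree of combined leverage = contribution ÷ (EBIT − I) = $9,160,962.40 ÷ $2,285,362.40 = 4.0085.
EPS therefore changes by 4.0085 × (-24.7%) = -99.0%.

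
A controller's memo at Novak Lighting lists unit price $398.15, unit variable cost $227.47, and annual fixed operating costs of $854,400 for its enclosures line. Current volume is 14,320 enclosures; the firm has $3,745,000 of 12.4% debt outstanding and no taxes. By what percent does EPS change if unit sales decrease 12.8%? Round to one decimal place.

-27.8%

At 14,320 units, contribution = 14,320 × $170.68 = $2,444,137.60.
EBIT = $2,444,137.60 − $854,400 = $1,589,737.60.
Interest = $464,380.00, so EBIT − I = $1,125,357.60.
Degree of combined leverage = contribution ÷ (EBIT − I) = $2,444,137.60 ÷ $1,125,357.60 = 2.1719.
EPS therefore changes by 2.1719 × (-12.8%) = -27.8%.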